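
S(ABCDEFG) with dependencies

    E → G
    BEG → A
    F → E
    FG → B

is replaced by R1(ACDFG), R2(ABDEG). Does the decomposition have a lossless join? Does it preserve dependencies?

lossy and not dependency-preserving

Lossless test: (ADG)⁺ = {ADG}, which is a superkey of neither fragment — lossy.
Dependency preservation: the restricted closure of {F} across the fragments never reaches {E}, so F → E cannot be enforced without a join — not preserved.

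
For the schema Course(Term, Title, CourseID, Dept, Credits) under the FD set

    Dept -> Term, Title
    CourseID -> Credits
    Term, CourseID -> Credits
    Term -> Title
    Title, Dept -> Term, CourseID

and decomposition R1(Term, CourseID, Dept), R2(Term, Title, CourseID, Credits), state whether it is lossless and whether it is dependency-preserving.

lossless and dependency-preserving

Lossless test: (Term, CourseID)⁺ = {Term, Title, CourseID, Credits}, which contains all of one fragment — lossless.
Dependency preservation: Dept → Term, Title; Title, Dept → Term, CourseID are not contained in any single fragment, but the restricted closure of each left-hand side across the fragments still reaches the right-hand side; the remaining FDs each lie inside some fragment. All dependencies are preserved.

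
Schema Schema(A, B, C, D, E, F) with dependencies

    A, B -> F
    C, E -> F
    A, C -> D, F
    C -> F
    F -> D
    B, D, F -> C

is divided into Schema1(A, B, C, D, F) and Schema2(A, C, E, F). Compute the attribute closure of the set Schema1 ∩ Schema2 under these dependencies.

Schema1 ∩ Schema2 = {A, C, F}.
A, C → D, F applies, adding D
Closure: {A, C, D, F}.

A, C, D, F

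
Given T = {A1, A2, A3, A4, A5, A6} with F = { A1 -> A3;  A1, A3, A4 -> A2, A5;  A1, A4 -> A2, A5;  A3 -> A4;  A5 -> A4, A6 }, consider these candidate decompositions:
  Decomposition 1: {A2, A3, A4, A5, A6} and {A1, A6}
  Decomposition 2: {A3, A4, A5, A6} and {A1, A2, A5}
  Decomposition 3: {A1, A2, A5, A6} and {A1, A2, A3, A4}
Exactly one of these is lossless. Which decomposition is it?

Decomposition 1: common = {A6}, closure = {A6} → lossy.
Decomposition 2: common = {A5}, closure = {A4, A5, A6} → lossy.
Decomposition 3: common = {A1, A2}, closure = {A1, A2, A3, A4, A5, A6} → lossless.

Decomposition 3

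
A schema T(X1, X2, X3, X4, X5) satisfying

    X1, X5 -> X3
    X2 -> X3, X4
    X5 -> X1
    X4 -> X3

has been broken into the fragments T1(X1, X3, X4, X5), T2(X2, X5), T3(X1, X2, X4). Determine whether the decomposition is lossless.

Chase test. Columns are X1, X2, X3, X4, X5; row i has aⱼ where attribute j ∈ Ti, else bᵢⱼ.
Initial tableau (one row per fragment):
  row 1: a1 b12 a3 a4 a5
  row 2: b21 a2 b23 b24 a5
  row 3: a1 a2 b33 a4 b35
Rows 2 and 3 agree on X2; apply X2→X3, X4 and equate their X3, X4 entries.
Rows 1 and 2 agree on X5; apply X5→X1 and equate their X1 entries.
Rows 1 and 2 agree on X4; apply X4→X3 and equate their X3 entries.
Row 2 is now all distinguished symbols — the join is lossless.

Yes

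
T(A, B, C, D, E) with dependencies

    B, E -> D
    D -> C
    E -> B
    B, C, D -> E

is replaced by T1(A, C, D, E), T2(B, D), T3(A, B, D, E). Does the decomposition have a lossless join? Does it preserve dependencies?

lossless and dependency-preserving

Lossless test (chase): Rows 1 and 2 agree on D; apply D→C and equate their C entries. Rows 1 and 3 agree on D; apply D→C and equate their C entries. Rows 1 and 3 agree on E; apply E→B and equate their B entries. Rows 1 and 2 agree on B, C, D; apply B, C, D→E and equate their E entries. Row 1 is now all distinguished symbols — the join is lossless.
Dependency preservation: B, C, D → E is not contained in any single fragment, but the restricted closure of its left-hand side across the fragments still reaches the right-hand side; the remaining FDs each lie inside some fragment. All dependencies are preserved.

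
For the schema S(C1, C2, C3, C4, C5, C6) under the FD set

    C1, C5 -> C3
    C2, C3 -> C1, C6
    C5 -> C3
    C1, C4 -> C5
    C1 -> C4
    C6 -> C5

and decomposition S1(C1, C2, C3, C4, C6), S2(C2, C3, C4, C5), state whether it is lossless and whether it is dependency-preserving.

lossless but not dependency-preserving

Lossless test: (C2, C3, C4)⁺ = {C1, C2, C3, C4, C5, C6}, which contains all of one fragment — lossless.
Dependency preservation: the restricted closure of {C1, C4} across the fragments never reaches {C5}, so C1, C4 → C5 cannot be enforced without a join — not preserved.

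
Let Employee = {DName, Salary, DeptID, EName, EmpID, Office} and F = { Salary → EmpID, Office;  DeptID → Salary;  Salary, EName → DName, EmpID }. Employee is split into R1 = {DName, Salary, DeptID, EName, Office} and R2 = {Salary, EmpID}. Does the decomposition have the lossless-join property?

Yes

Common attributes: R1 ∩ R2 = {Salary}.
Closure of {Salary}: Salary → EmpID, Office applies, adding EmpID, Office. So (Salary)⁺ = {Salary, EmpID, Office}.
This closure contains every attribute of R2, so R1 ∩ R2 → R2. The join is lossless.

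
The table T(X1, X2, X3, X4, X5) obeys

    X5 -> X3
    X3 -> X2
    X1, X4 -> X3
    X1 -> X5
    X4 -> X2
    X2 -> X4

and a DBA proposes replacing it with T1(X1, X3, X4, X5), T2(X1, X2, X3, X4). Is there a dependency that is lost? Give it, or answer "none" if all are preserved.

X5 → X3 lies within T1.
X3 → X2 lies within T2.
X1, X4 → X3 lies within T1.
X1 → X5 lies within T1.
X4 → X2 lies within T2.
X2 → X4 lies within T2.
Every dependency is enforceable on the fragments, so the decomposition is dependency-preserving.

none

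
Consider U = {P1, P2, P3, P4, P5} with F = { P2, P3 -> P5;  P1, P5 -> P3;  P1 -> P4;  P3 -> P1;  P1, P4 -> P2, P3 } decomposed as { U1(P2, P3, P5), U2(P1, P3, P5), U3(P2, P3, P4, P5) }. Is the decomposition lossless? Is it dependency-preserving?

Lossless test (chase): Rows 1 and 2 agree on P3; apply P3→P1 and equate their P1 entries. Rows 1 and 3 agree on P3; apply P3→P1 and equate their P1 entries. Rows 1 and 2 agree on P1; apply P1→P4 and equate their P4 entries. Rows 1 and 3 agree on P1; apply P1→P4 and equate their P4 entries. Rows 1 and 2 agree on P1, P4; apply P1, P4→P2, P3 and equate their P2, P3 entries. Row 1 is now all distinguished symbols — the join is lossless.
Dependency preservation: P1 → P4; P1, P4 → P2, P3 are not contained in any single fragment, but the restricted closure of each left-hand side across the fragments still reaches the right-hand side; the remaining FDs each lie inside some fragment. All dependencies are preserved.

lossless and dependency-preserving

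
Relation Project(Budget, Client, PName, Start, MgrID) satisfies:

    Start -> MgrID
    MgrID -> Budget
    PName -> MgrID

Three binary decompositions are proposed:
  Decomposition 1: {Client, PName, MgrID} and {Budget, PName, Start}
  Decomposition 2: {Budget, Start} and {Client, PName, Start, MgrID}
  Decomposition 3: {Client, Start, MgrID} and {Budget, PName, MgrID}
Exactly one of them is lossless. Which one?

Decomposition 2

Decomposition 1: common = {PName}, closure = {Budget, PName, MgrID} → lossy.
Decomposition 2: common = {Start}, closure = {Budget, Start, MgrID} → lossless.
Decomposition 3: common = {MgrID}, closure = {Budget, MgrID} → lossy.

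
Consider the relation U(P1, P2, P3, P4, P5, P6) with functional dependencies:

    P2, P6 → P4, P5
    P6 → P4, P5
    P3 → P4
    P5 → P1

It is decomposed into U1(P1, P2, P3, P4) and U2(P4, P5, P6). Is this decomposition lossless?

Common attributes: U1 ∩ U2 = {P4}.
No dependency enlarges {P4}, so (P4)⁺ = {P4}.
The closure contains neither all of U1 = {P1, P2, P3, P4} nor all of U2 = {P4, P5, P6}, so the common attributes are not a superkey of either fragment. The join is lossy.

No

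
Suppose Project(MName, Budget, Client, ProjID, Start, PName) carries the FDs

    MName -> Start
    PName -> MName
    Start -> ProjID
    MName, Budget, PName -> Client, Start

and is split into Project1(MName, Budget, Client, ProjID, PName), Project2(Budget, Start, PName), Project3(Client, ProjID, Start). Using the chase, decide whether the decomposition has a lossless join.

Chase test. Columns are MName, Budget, Client, ProjID, Start, PName; row i has aⱼ where attribute j ∈ Projecti, else bᵢⱼ.
Initial tableau (one row per fragment):
  row 1: a1 a2 a3 a4 b15 a6
  row 2: b21 a2 b23 b24 a5 a6
  row 3: b31 b32 a3 a4 a5 b36
Rows 1 and 2 agree on PName; apply PName→MName and equate their MName entries.
Rows 2 and 3 agree on Start; apply Start→ProjID and equate their ProjID entries.
Rows 1 and 2 agree on MName, Budget, PName; apply MName, Budget, PName→Client, Start and equate their Client, Start entries.
Row 1 is now all distinguished symbols — the join is lossless.

Yes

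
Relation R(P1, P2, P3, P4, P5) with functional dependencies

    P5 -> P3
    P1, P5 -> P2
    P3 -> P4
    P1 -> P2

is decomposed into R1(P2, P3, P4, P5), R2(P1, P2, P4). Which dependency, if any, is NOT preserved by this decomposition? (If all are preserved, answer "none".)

P5 → P3 lies within R1.
P1, P5 → P2: restricted closure across fragments reaches P2.
P3 → P4 lies within R1.
P1 → P2 lies within R2.
Every dependency is enforceable on the fragments, so the decomposition is dependency-preserving.

none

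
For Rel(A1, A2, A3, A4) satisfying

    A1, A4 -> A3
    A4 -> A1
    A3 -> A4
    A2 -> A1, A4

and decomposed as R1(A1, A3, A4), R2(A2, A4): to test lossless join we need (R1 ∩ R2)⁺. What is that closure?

A1, A3, A4

R1 ∩ R2 = {A4}.
A4 → A1 applies, adding A1
A1, A4 → A3 applies, adding A3
Closure: {A1, A3, A4}.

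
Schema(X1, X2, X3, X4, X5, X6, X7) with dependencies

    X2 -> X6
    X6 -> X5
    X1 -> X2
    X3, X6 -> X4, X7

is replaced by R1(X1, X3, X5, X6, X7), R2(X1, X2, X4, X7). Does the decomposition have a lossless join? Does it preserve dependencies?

Lossless test: (X1, X7)⁺ = {X1, X2, X5, X6, X7}, which is a superkey of neither fragment — lossy.
Dependency preservation: the restricted closure of {X2} across the fragments never reaches {X6}, so X2 → X6 cannot be enforced without a join — not preserved.

lossy and not dependency-preserving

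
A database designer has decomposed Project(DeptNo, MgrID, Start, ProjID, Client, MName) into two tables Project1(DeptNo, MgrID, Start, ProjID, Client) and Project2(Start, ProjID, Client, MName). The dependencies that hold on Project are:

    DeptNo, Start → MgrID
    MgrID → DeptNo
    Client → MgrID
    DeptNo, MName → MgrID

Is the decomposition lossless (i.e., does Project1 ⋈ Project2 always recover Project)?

Common attributes: Project1 ∩ Project2 = {Start, ProjID, Client}.
Closure of {Start, ProjID, Client}: Client → MgrID applies, adding MgrID; MgrID → DeptNo applies, adding DeptNo. So (Start, ProjID, Client)⁺ = {DeptNo, MgrID, Start, ProjID, Client}.
This closure contains every attribute of Project1, so Project1 ∩ Project2 → Project1. The join is lossless.

Yes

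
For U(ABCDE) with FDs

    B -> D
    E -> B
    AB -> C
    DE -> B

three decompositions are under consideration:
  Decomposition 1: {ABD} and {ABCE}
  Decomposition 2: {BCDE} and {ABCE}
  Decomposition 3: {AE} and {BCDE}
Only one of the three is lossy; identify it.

Decomposition 3

Decomposition 1: common = {AB}, closure = {ABCD} → lossless.
Decomposition 2: common = {BCE}, closure = {BCDE} → lossless.
Decomposition 3: common = {E}, closure = {BDE} → lossy.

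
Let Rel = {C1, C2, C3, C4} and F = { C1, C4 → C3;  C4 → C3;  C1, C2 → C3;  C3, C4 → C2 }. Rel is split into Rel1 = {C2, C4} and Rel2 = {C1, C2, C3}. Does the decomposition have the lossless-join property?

No

Common attributes: Rel1 ∩ Rel2 = {C2}.
No dependency enlarges {C2}, so (C2)⁺ = {C2}.
The closure contains neither all of Rel1 = {C2, C4} nor all of Rel2 = {C1, C2, C3}, so the common attributes are not a superkey of either fragment. The join is lossy.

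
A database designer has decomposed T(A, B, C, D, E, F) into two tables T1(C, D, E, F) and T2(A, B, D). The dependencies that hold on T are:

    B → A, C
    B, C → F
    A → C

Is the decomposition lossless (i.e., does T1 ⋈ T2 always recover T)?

Common attributes: T1 ∩ T2 = {D}.
No dependency enlarges {D}, so (D)⁺ = {D}.
The closure contains neither all of T1 = {C, D, E, F} nor all of T2 = {A, B, D}, so the common attributes are not a superkey of either fragment. The join is lossy.

No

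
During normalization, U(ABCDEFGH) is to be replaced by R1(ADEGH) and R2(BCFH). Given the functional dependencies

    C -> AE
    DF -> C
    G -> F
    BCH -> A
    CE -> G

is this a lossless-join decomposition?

Common attributes: R1 ∩ R2 = {H}.
No dependency enlarges {H}, so (H)⁺ = {H}.
The closure contains neither all of R1 = {ADEGH} nor all of R2 = {BCFH}, so the common attributes are not a superkey of either fragment. The join is lossy.

No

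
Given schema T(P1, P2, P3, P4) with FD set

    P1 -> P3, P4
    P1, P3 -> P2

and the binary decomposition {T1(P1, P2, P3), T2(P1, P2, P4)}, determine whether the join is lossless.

Yes

Common attributes: T1 ∩ T2 = {P1, P2}.
Closure of {P1, P2}: P1 → P3, P4 applies, adding P3, P4. So (P1, P2)⁺ = {P1, P2, P3, P4}.
This closure contains every attribute of T1, so T1 ∩ T2 → T1. The join is lossless.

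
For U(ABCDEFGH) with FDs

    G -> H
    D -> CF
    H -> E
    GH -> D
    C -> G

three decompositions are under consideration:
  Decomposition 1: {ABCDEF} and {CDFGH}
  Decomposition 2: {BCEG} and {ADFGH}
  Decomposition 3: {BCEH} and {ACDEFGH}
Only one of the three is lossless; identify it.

Decomposition 1

Decomposition 1: common = {CDF}, closure = {CDEFGH} → lossless.
Decomposition 2: common = {G}, closure = {CDEFGH} → lossy.
Decomposition 3: common = {CEH}, closure = {CDEFGH} → lossy.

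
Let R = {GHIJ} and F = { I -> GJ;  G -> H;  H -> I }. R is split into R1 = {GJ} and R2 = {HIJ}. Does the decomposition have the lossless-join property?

No

Common attributes: R1 ∩ R2 = {J}.
No dependency enlarges {J}, so (J)⁺ = {J}.
The closure contains neither all of R1 = {GJ} nor all of R2 = {HIJ}, so the common attributes are not a superkey of either fragment. The join is lossy.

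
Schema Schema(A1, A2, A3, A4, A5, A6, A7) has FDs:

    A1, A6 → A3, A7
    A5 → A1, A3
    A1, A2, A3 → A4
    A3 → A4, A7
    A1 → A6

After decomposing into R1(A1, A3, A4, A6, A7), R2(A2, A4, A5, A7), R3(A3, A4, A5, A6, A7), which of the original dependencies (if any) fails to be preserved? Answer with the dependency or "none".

A5 → A1, A3

Check A5 → A1, A3: no single fragment contains all of {A1, A3, A5}, and the restricted closure of {A5} across the fragments never reaches {A1, A3}.
A1, A6 → A3, A7 is preserved.
A1, A2, A3 → A4 is preserved.
A3 → A4, A7 is preserved.
A1 → A6 is preserved.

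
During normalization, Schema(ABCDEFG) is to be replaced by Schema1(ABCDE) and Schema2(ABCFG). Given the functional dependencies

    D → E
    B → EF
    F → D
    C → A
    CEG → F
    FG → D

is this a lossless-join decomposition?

Yes

Common attributes: Schema1 ∩ Schema2 = {ABC}.
Closure of {ABC}: B → EF applies, adding EF; F → D applies, adding D. So (ABC)⁺ = {ABCDEF}.
This closure contains every attribute of Schema1, so Schema1 ∩ Schema2 → Schema1. The join is lossless.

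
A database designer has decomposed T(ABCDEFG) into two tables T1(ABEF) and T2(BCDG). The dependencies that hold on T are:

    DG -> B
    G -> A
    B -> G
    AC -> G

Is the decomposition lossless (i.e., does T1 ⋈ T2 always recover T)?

Common attributes: T1 ∩ T2 = {B}.
Closure of {B}: B → G applies, adding G; G → A applies, adding A. So (B)⁺ = {ABG}.
The closure contains neither all of T1 = {ABEF} nor all of T2 = {BCDG}, so the common attributes are not a superkey of either fragment. The join is lossy.

No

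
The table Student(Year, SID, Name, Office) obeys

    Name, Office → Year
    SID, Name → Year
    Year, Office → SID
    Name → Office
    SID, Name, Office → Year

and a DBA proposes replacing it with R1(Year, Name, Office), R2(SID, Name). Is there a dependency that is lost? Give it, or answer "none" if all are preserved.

Year, Office → SID

Check Year, Office → SID: no single fragment contains all of {Year, SID, Office}, and the restricted closure of {Year, Office} across the fragments never reaches {SID}.
Name, Office → Year is preserved.
SID, Name → Year is preserved.
Name → Office is preserved.
SID, Name, Office → Year is preserved.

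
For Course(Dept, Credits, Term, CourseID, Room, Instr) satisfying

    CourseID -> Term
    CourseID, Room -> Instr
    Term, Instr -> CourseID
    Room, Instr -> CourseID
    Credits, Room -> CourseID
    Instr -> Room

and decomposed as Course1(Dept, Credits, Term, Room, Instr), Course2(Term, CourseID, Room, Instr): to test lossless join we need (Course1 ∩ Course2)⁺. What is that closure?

Course1 ∩ Course2 = {Term, Room, Instr}.
Term, Instr → CourseID applies, adding CourseID
Closure: {Term, CourseID, Room, Instr}.

Term, CourseID, Room, Instr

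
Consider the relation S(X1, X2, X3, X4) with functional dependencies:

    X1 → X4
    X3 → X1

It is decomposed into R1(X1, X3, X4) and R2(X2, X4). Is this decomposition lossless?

Common attributes: R1 ∩ R2 = {X4}.
No dependency enlarges {X4}, so (X4)⁺ = {X4}.
The closure contains neither all of R1 = {X1, X3, X4} nor all of R2 = {X2, X4}, so the common attributes are not a superkey of either fragment. The join is lossy.

No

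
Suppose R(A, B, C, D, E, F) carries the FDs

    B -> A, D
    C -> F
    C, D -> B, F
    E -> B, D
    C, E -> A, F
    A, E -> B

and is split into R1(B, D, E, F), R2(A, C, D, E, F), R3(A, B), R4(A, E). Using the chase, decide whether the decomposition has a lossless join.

Yes

Chase test. Columns are A, B, C, D, E, F; row i has aⱼ where attribute j ∈ Ri, else bᵢⱼ.
Initial tableau (one row per fragment):
  row 1: b11 a2 b13 a4 a5 a6
  row 2: a1 b22 a3 a4 a5 a6
  row 3: a1 a2 b33 b34 b35 b36
  row 4: a1 b42 b43 b44 a5 b46
Rows 1 and 3 agree on B; apply B→A, D and equate their A, D entries.
Rows 1 and 2 agree on E; apply E→B, D and equate their B, D entries.
Rows 1 and 4 agree on E; apply E→B, D and equate their B, D entries.
Row 2 is now all distinguished symbols — the join is lossless.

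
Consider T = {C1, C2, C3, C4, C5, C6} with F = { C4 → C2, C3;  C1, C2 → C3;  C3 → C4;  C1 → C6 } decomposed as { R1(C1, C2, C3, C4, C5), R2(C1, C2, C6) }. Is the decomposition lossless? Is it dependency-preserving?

Lossless test: (C1, C2)⁺ = {C1, C2, C3, C4, C6}, which contains all of one fragment — lossless.
Dependency preservation: every FD's attributes lie within a single fragment, so each can be enforced locally — preserved.

lossless and dependency-preserving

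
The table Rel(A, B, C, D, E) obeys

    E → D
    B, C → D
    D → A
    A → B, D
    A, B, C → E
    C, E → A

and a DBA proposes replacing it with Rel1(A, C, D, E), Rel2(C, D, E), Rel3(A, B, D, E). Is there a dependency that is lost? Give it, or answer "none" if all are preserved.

Check B, C → D: no single fragment contains all of {B, C, D}, and the restricted closure of {B, C} across the fragments never reaches {D}.
E → D is preserved.
D → A is preserved.
A → B, D is preserved.
A, B, C → E is preserved.
C, E → A is preserved.

B, C → D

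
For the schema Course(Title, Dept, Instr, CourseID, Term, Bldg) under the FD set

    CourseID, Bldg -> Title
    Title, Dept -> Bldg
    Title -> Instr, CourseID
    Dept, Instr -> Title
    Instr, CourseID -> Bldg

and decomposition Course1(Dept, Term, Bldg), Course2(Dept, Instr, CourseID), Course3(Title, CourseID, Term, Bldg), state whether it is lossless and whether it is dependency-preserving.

lossy and not dependency-preserving

Lossless test (chase): applying each FD to every pair of rows produces no changes in the tableau, so no row becomes fully distinguished — the join is lossy.
Dependency preservation: the restricted closure of {Title} across the fragments never reaches {Instr, CourseID}, so Title → Instr, CourseID cannot be enforced without a join — not preserved.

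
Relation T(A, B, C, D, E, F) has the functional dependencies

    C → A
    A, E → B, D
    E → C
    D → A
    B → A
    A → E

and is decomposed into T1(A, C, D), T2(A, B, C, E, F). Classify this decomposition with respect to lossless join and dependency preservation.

lossless and dependency-preserving

Lossless test: (A, C)⁺ = {A, B, C, D, E}, which contains all of one fragment — lossless.
Dependency preservation: A, E → B, D is not contained in any single fragment, but the restricted closure of its left-hand side across the fragments still reaches the right-hand side; the remaining FDs each lie inside some fragment. All dependencies are preserved.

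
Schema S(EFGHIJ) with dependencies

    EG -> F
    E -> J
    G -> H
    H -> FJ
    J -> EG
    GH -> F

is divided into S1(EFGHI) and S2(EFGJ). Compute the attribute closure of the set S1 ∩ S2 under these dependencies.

S1 ∩ S2 = {EFG}.
E → J applies, adding J
G → H applies, adding H
Closure: {EFGHJ}.

EFGHJ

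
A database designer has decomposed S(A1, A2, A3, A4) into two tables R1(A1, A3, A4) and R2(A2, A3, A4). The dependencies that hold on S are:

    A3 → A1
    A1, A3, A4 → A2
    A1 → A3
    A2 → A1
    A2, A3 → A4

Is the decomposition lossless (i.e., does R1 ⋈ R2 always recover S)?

Yes

Common attributes: R1 ∩ R2 = {A3, A4}.
Closure of {A3, A4}: A3 → A1 applies, adding A1; A1, A3, A4 → A2 applies, adding A2. So (A3, A4)⁺ = {A1, A2, A3, A4}.
This closure contains every attribute of R1, so R1 ∩ R2 → R1. The join is lossless.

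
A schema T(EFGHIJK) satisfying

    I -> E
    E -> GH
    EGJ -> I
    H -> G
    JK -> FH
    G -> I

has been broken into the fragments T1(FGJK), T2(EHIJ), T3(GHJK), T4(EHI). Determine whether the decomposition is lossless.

Chase test. Columns are EFGHIJK; row i has aⱼ where attribute j ∈ Ti, else bᵢⱼ.
Initial tableau (one row per fragment):
  row 1: b11 a2 a3 b14 b15 a6 a7
  row 2: a1 b22 b23 a4 a5 a6 b27
  row 3: b31 b32 a3 a4 b35 a6 a7
  row 4: a1 b42 b43 a4 a5 b46 b47
Rows 2 and 4 agree on E; apply E→GH and equate their GH entries.
Rows 2 and 3 agree on H; apply H→G and equate their G entries.
Rows 1 and 3 agree on JK; apply JK→FH and equate their FH entries.
Rows 1 and 2 agree on G; apply G→I and equate their I entries.
Rows 1 and 3 agree on G; apply G→I and equate their I entries.
Rows 1 and 2 agree on I; apply I→E and equate their E entries.
Rows 1 and 3 agree on I; apply I→E and equate their E entries.
Row 1 is now all distinguished symbols — the join is lossless.

Yes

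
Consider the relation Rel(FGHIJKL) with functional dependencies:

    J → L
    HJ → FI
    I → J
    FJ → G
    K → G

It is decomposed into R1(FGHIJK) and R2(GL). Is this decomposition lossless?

No

Common attributes: R1 ∩ R2 = {G}.
No dependency enlarges {G}, so (G)⁺ = {G}.
The closure contains neither all of R1 = {FGHIJK} nor all of R2 = {GL}, so the common attributes are not a superkey of either fragment. The join is lossy.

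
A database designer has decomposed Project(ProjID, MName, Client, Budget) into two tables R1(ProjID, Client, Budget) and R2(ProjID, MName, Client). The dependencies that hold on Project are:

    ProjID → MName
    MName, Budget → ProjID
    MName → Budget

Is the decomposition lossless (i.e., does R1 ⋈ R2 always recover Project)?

Yes

Common attributes: R1 ∩ R2 = {ProjID, Client}.
Closure of {ProjID, Client}: ProjID → MName applies, adding MName; MName → Budget applies, adding Budget. So (ProjID, Client)⁺ = {ProjID, MName, Client, Budget}.
This closure contains every attribute of R1, so R1 ∩ R2 → R1. The join is lossless.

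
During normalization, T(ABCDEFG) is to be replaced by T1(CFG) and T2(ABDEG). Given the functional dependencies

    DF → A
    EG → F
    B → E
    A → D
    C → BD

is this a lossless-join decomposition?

No

Common attributes: T1 ∩ T2 = {G}.
No dependency enlarges {G}, so (G)⁺ = {G}.
The closure contains neither all of T1 = {CFG} nor all of T2 = {ABDEG}, so the common attributes are not a superkey of either fragment. The join is lossy.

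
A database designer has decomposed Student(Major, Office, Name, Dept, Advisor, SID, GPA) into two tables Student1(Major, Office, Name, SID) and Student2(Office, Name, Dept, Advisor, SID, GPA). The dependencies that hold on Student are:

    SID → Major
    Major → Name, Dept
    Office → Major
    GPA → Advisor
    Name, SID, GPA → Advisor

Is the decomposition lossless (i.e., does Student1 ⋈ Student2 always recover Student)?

Yes

Common attributes: Student1 ∩ Student2 = {Office, Name, SID}.
Closure of {Office, Name, SID}: SID → Major applies, adding Major; Major → Name, Dept applies, adding Dept. So (Office, Name, SID)⁺ = {Major, Office, Name, Dept, SID}.
This closure contains every attribute of Student1, so Student1 ∩ Student2 → Student1. The join is lossless.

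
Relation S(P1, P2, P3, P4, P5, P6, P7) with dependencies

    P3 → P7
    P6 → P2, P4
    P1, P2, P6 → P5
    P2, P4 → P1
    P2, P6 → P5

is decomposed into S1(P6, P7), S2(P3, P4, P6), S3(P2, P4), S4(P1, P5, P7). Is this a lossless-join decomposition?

No

Chase test. Columns are P1, P2, P3, P4, P5, P6, P7; row i has aⱼ where attribute j ∈ Si, else bᵢⱼ.
Initial tableau (one row per fragment):
  row 1: b11 b12 b13 b14 b15 a6 a7
  row 2: b21 b22 a3 a4 b25 a6 b27
  row 3: b31 a2 b33 a4 b35 b36 b37
  row 4: a1 b42 b43 b44 a5 b46 a7
Rows 1 and 2 agree on P6; apply P6→P2, P4 and equate their P2, P4 entries.
Rows 1 and 2 agree on P2, P4; apply P2, P4→P1 and equate their P1 entries.
Rows 1 and 2 agree on P2, P6; apply P2, P6→P5 and equate their P5 entries.
No row becomes fully distinguished — the join is lossy.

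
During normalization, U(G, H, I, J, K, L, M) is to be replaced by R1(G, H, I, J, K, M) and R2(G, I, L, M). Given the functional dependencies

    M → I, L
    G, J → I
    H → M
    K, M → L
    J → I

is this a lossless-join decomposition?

Common attributes: R1 ∩ R2 = {G, I, M}.
Closure of {G, I, M}: M → I, L applies, adding L. So (G, I, M)⁺ = {G, I, L, M}.
This closure contains every attribute of R2, so R1 ∩ R2 → R2. The join is lossless.

Yes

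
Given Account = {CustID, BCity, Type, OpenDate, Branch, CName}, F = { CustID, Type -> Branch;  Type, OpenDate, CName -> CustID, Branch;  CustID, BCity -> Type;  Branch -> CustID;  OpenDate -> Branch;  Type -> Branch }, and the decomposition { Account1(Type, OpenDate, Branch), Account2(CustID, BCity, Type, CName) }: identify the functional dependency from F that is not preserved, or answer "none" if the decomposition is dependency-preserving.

Check Branch → CustID: no single fragment contains all of {CustID, Branch}, and the restricted closure of {Branch} across the fragments never reaches {CustID}.
CustID, Type → Branch is preserved.
Type, OpenDate, CName → CustID, Branch is preserved.
CustID, BCity → Type is preserved.
OpenDate → Branch is preserved.
Type → Branch is preserved.

Branch -> CustID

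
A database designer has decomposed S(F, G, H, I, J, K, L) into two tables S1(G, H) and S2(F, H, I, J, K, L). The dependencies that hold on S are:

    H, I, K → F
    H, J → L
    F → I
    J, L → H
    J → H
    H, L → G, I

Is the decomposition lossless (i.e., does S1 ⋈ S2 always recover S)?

Common attributes: S1 ∩ S2 = {H}.
No dependency enlarges {H}, so (H)⁺ = {H}.
The closure contains neither all of S1 = {G, H} nor all of S2 = {F, H, I, J, K, L}, so the common attributes are not a superkey of either fragment. The join is lossy.

No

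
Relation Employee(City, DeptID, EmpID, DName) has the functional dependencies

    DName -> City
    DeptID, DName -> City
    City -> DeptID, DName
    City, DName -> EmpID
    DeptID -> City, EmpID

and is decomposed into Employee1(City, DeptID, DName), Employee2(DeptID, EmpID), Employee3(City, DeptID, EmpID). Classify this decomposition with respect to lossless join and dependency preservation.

lossless and dependency-preserving

Lossless test (chase): Rows 1 and 3 agree on City; apply City→DeptID, DName and equate their DeptID, DName entries. Rows 1 and 3 agree on City, DName; apply City, DName→EmpID and equate their EmpID entries. Rows 1 and 2 agree on DeptID; apply DeptID→City, EmpID and equate their City, EmpID entries. Rows 1 and 2 agree on City; apply City→DeptID, DName and equate their DeptID, DName entries. Row 1 is now all distinguished symbols — the join is lossless.
Dependency preservation: City, DName → EmpID is not contained in any single fragment, but the restricted closure of its left-hand side across the fragments still reaches the right-hand side; the remaining FDs each lie inside some fragment. All dependencies are preserved.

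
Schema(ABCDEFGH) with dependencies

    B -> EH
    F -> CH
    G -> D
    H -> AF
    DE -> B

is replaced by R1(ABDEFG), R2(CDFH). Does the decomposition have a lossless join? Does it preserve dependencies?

lossless and dependency-preserving

Lossless test: (DF)⁺ = {ACDFH}, which contains all of one fragment — lossless.
Dependency preservation: B → EH; H → AF are not contained in any single fragment, but the restricted closure of each left-hand side across the fragments still reaches the right-hand side; the remaining FDs each lie inside some fragment. All dependencies are preserved.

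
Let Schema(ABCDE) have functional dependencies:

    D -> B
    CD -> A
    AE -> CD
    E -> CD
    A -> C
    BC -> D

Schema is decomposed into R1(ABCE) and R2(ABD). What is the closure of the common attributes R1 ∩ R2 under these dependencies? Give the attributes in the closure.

ABCD

R1 ∩ R2 = {AB}.
A → C applies, adding C
BC → D applies, adding D
Closure: {ABCD}.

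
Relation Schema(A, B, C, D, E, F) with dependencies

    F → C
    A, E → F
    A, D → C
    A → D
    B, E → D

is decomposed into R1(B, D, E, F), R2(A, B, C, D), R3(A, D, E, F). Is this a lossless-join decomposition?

Chase test. Columns are A, B, C, D, E, F; row i has aⱼ where attribute j ∈ Ri, else bᵢⱼ.
Initial tableau (one row per fragment):
  row 1: b11 a2 b13 a4 a5 a6
  row 2: a1 a2 a3 a4 b25 b26
  row 3: a1 b32 b33 a4 a5 a6
Rows 1 and 3 agree on F; apply F→C and equate their C entries.
Rows 2 and 3 agree on A, D; apply A, D→C and equate their C entries.
No row becomes fully distinguished — the join is lossy.

No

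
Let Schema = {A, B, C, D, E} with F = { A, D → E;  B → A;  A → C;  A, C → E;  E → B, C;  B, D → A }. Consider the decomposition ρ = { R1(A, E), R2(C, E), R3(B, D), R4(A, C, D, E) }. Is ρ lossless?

Chase test. Columns are A, B, C, D, E; row i has aⱼ where attribute j ∈ Ri, else bᵢⱼ.
Initial tableau (one row per fragment):
  row 1: a1 b12 b13 b14 a5
  row 2: b21 b22 a3 b24 a5
  row 3: b31 a2 b33 a4 b35
  row 4: a1 b42 a3 a4 a5
Rows 1 and 4 agree on A; apply A→C and equate their C entries.
Rows 1 and 2 agree on E; apply E→B, C and equate their B, C entries.
Rows 1 and 4 agree on E; apply E→B, C and equate their B, C entries.
Rows 1 and 2 agree on B; apply B→A and equate their A entries.
No row becomes fully distinguished — the join is lossy.

No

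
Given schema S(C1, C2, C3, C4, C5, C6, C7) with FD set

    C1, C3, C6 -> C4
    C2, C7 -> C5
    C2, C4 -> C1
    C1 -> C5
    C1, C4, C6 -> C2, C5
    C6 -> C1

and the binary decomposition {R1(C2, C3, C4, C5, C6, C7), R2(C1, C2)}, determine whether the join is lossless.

No

Common attributes: R1 ∩ R2 = {C2}.
No dependency enlarges {C2}, so (C2)⁺ = {C2}.
The closure contains neither all of R1 = {C2, C3, C4, C5, C6, C7} nor all of R2 = {C1, C2}, so the common attributes are not a superkey of either fragment. The join is lossy.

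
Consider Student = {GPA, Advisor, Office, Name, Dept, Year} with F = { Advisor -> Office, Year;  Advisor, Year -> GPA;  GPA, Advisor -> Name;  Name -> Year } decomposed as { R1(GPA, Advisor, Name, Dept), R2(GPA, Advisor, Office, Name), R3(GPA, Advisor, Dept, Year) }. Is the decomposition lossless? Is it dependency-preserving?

lossless but not dependency-preserving

Lossless test (chase): Rows 1 and 2 agree on Advisor; apply Advisor→Office, Year and equate their Office, Year entries. Rows 1 and 3 agree on Advisor; apply Advisor→Office, Year and equate their Office, Year entries. Rows 1 and 3 agree on GPA, Advisor; apply GPA, Advisor→Name and equate their Name entries. Row 1 is now all distinguished symbols — the join is lossless.
Dependency preservation: the restricted closure of {Name} across the fragments never reaches {Year}, so Name → Year cannot be enforced without a join — not preserved.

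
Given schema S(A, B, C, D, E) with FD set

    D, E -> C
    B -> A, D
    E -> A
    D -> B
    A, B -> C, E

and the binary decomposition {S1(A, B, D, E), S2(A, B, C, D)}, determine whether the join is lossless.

Common attributes: S1 ∩ S2 = {A, B, D}.
Closure of {A, B, D}: A, B → C, E applies, adding C, E. So (A, B, D)⁺ = {A, B, C, D, E}.
This closure contains every attribute of S1, so S1 ∩ S2 → S1. The join is lossless.

Yes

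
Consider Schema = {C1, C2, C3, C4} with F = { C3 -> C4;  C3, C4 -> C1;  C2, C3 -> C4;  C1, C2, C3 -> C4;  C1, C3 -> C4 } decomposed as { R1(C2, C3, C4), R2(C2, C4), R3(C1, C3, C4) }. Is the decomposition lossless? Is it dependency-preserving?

lossless and dependency-preserving

Lossless test (chase): Rows 1 and 3 agree on C3, C4; apply C3, C4→C1 and equate their C1 entries. Row 1 is now all distinguished symbols — the join is lossless.
Dependency preservation: C1, C2, C3 → C4 is not contained in any single fragment, but the restricted closure of its left-hand side across the fragments still reaches the right-hand side; the remaining FDs each lie inside some fragment. All dependencies are preserved.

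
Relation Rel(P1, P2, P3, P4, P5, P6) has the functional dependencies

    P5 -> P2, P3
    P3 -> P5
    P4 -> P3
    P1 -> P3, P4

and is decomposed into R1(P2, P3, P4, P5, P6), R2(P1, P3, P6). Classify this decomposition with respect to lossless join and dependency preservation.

Lossless test: (P3, P6)⁺ = {P2, P3, P5, P6}, which is a superkey of neither fragment — lossy.
Dependency preservation: the restricted closure of {P1} across the fragments never reaches {P3, P4}, so P1 → P3, P4 cannot be enforced without a join — not preserved.

lossy and not dependency-preserving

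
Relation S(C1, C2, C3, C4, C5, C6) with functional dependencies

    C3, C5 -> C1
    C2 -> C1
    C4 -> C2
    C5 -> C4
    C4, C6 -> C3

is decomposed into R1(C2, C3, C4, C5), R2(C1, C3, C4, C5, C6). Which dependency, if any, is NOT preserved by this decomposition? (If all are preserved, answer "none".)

Check C2 → C1: no single fragment contains all of {C1, C2}, and the restricted closure of {C2} across the fragments never reaches {C1}.
C3, C5 → C1 is preserved.
C4 → C2 is preserved.
C5 → C4 is preserved.
C4, C6 → C3 is preserved.

C2 -> C1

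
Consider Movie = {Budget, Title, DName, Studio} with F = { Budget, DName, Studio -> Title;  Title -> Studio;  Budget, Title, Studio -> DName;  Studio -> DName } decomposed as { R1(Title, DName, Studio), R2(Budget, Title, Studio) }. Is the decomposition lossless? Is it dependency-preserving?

Lossless test: (Title, Studio)⁺ = {Title, DName, Studio}, which contains all of one fragment — lossless.
Dependency preservation: Budget, DName, Studio → Title; Budget, Title, Studio → DName are not contained in any single fragment, but the restricted closure of each left-hand side across the fragments still reaches the right-hand side; the remaining FDs each lie inside some fragment. All dependencies are preserved.

lossless and dependency-preserving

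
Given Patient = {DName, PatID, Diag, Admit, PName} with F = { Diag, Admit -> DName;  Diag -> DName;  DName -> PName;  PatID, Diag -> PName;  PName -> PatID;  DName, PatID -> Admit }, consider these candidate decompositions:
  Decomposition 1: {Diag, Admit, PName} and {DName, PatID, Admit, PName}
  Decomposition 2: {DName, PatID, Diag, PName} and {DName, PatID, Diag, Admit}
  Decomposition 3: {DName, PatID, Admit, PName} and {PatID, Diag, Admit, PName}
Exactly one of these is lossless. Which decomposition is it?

Decomposition 2

Decomposition 1: common = {Admit, PName}, closure = {PatID, Admit, PName} → lossy.
Decomposition 2: common = {DName, PatID, Diag}, closure = {DName, PatID, Diag, Admit, PName} → lossless.
Decomposition 3: common = {PatID, Admit, PName}, closure = {PatID, Admit, PName} → lossy.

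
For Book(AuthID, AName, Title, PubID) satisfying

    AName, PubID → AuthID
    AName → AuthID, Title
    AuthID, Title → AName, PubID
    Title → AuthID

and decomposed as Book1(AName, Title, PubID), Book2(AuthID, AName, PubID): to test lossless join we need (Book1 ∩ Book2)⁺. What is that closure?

Book1 ∩ Book2 = {AName, PubID}.
AName, PubID → AuthID applies, adding AuthID
AName → AuthID, Title applies, adding Title
Closure: {AuthID, AName, Title, PubID}.

AuthID, AName, Title, PubID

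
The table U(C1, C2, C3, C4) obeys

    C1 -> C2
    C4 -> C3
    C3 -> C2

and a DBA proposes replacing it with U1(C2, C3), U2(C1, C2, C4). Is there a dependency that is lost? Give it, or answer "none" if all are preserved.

Check C4 → C3: no single fragment contains all of {C3, C4}, and the restricted closure of {C4} across the fragments never reaches {C3}.
C1 → C2 is preserved.
C3 → C2 is preserved.

C4 -> C3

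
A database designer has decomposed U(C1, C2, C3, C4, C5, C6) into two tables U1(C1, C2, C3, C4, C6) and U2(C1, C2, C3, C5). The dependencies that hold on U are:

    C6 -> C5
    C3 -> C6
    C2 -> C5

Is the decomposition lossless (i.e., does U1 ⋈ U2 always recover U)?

Common attributes: U1 ∩ U2 = {C1, C2, C3}.
Closure of {C1, C2, C3}: C3 → C6 applies, adding C6; C2 → C5 applies, adding C5. So (C1, C2, C3)⁺ = {C1, C2, C3, C5, C6}.
This closure contains every attribute of U2, so U1 ∩ U2 → U2. The join is lossless.

Yes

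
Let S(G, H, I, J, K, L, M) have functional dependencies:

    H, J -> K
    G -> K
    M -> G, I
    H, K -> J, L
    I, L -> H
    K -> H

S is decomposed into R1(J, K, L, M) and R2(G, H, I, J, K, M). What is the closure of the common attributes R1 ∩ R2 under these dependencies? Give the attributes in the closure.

G, H, I, J, K, L, M

R1 ∩ R2 = {J, K, M}.
M → G, I applies, adding G, I
K → H applies, adding H
H, K → J, L applies, adding L
Closure: {G, H, I, J, K, L, M}.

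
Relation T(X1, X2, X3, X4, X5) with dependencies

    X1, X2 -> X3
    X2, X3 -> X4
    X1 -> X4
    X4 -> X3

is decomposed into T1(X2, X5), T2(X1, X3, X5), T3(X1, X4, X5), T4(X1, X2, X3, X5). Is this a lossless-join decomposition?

Yes

Chase test. Columns are X1, X2, X3, X4, X5; row i has aⱼ where attribute j ∈ Ti, else bᵢⱼ.
Initial tableau (one row per fragment):
  row 1: b11 a2 b13 b14 a5
  row 2: a1 b22 a3 b24 a5
  row 3: a1 b32 b33 a4 a5
  row 4: a1 a2 a3 b44 a5
Rows 2 and 3 agree on X1; apply X1→X4 and equate their X4 entries.
Rows 2 and 4 agree on X1; apply X1→X4 and equate their X4 entries.
Rows 2 and 3 agree on X4; apply X4→X3 and equate their X3 entries.
Row 4 is now all distinguished symbols — the join is lossless.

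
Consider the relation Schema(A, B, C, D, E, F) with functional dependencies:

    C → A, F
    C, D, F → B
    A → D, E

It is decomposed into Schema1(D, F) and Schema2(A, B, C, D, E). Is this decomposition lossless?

Common attributes: Schema1 ∩ Schema2 = {D}.
No dependency enlarges {D}, so (D)⁺ = {D}.
The closure contains neither all of Schema1 = {D, F} nor all of Schema2 = {A, B, C, D, E}, so the common attributes are not a superkey of either fragment. The join is lossy.

No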